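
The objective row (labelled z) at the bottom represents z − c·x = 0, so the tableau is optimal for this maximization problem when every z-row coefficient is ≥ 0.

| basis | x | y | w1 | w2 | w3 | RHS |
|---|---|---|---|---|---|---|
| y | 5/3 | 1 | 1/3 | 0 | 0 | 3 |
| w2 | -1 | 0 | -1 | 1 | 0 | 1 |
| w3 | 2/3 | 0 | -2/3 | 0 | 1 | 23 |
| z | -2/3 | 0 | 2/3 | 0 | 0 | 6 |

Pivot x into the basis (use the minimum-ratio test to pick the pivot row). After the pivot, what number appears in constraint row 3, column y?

Ratio test on column x — row 1: 3/(5/3) = 9/5; row 2: entry -1 ≤ 0; row 3: 23/(2/3) = 69/2. Minimum is 9/5 at row 1 (y leaves); pivot element 5/3.
Divide row 1 by 5/3; eliminate column x from the other rows.
Row 3 update in column y: 0 − (2/3)·(3/5) = -2/5.

-2/5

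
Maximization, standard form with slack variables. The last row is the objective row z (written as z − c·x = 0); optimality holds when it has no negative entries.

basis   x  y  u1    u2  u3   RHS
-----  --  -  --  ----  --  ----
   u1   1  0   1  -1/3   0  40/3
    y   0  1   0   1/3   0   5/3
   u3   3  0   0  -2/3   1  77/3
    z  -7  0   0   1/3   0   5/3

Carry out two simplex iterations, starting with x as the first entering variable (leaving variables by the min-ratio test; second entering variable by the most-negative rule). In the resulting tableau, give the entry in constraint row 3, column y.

2/3

Ratio test on column x — row 1: (40/3)/1 = 40/3; row 2: entry 0 ≤ 0; row 3: (77/3)/3 = 77/9. Minimum is 77/9 at row 3 (u3 leaves); pivot element 3.
Divide row 3 by 3; eliminate column x from the other rows.
Second iteration: most negative z-row entry is -11/9 in column u2, so u2 enters.
Ratio test on column u2 — row 1: entry -1/9 ≤ 0; row 2: (5/3)/(1/3) = 5; row 3: entry -2/9 ≤ 0. Minimum is 5 at row 2 (y leaves); pivot element 1/3.
Divide row 2 by 1/3; eliminate column u2 from the other rows.
After both pivots, the entry at constraint row 3, column y is 2/3.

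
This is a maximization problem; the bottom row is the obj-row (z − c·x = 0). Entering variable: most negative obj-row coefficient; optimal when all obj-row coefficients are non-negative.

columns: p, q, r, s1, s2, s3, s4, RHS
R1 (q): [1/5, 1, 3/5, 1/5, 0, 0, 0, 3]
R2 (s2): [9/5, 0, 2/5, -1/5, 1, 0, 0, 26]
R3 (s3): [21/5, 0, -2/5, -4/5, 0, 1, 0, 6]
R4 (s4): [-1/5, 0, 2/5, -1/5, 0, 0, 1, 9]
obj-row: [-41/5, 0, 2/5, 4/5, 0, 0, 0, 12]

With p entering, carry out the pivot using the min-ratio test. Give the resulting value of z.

166/7

Ratio test on column p — row 1: 3/(1/5) = 15; row 2: 26/(9/5) = 130/9; row 3: 6/(21/5) = 10/7; row 4: entry -1/5 ≤ 0. Minimum is 10/7 at row 3 (s3 leaves); pivot element 21/5.
Pivot on row 3; the obj-row RHS becomes 12 − (-41/5)·(10/7) = 166/7.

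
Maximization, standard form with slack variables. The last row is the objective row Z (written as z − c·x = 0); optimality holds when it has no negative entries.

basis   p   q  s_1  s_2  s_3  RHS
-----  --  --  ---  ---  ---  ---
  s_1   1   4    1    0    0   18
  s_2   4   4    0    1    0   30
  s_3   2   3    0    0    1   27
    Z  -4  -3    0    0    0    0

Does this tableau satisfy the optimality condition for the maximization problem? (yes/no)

no

The Z-row has a negative entry -4 in column p, so it is not optimal.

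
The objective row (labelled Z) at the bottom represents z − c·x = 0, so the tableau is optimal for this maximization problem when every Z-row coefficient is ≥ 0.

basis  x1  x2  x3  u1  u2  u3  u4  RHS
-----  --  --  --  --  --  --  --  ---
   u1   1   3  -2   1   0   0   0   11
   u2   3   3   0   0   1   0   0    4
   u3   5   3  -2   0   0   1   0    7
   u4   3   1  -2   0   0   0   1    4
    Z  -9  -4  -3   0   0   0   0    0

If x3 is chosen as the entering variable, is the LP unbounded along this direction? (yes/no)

Every constraint-row entry in column x3 is ≤ 0, so increasing x3 is unbounded.

yes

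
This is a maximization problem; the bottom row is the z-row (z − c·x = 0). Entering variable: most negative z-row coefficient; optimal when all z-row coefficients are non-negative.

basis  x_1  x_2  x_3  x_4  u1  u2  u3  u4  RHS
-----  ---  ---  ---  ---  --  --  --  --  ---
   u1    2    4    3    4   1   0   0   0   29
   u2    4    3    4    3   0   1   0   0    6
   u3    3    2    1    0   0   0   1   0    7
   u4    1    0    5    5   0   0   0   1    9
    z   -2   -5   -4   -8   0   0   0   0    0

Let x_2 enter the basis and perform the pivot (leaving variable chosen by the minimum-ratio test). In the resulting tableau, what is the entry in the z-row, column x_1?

14/3

Ratio test on column x_2 — row 1: 29/4 = 29/4; row 2: 6/3 = 2; row 3: 7/2 = 7/2; row 4: entry 0 ≤ 0. Minimum is 2 at row 2 (u2 leaves); pivot element 3.
Divide row 2 by 3; eliminate column x_2 from the other rows.
z-row update in column x_1: -2 − (-5)·(4/3) = 14/3.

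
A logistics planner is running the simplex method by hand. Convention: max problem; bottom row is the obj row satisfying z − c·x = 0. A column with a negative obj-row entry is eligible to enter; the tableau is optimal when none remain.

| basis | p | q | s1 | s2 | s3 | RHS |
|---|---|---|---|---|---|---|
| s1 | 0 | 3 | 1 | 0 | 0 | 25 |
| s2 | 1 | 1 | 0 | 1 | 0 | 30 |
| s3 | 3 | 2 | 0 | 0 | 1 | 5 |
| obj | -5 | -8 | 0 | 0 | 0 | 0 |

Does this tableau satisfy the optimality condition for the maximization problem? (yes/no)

no

The obj-row has a negative entry -8 in column q, so it is not optimal.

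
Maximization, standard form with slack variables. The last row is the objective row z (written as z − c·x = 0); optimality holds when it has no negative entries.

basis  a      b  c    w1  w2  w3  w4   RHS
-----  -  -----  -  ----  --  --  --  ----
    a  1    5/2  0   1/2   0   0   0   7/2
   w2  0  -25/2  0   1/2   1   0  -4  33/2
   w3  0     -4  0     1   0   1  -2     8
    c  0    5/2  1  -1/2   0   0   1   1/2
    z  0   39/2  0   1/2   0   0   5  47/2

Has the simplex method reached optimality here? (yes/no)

yes

Every z-row coefficient is ≥ 0, so the tableau is optimal.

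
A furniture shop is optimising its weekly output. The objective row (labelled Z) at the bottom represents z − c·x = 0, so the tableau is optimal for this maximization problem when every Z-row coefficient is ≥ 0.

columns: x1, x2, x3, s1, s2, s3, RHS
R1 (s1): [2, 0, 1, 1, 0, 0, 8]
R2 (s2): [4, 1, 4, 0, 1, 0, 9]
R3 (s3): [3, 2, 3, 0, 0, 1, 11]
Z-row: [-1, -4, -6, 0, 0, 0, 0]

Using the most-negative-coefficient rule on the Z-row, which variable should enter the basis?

x3

Negative Z-row entries: x1: -1, x2: -4, x3: -6.
The most negative is -6 in column x3, so x3 enters.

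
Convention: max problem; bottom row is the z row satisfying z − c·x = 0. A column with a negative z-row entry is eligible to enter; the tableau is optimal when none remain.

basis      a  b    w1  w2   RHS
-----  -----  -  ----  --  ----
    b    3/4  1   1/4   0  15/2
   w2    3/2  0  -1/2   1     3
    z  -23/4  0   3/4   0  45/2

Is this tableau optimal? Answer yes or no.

no

The z-row has a negative entry -23/4 in column a, so it is not optimal.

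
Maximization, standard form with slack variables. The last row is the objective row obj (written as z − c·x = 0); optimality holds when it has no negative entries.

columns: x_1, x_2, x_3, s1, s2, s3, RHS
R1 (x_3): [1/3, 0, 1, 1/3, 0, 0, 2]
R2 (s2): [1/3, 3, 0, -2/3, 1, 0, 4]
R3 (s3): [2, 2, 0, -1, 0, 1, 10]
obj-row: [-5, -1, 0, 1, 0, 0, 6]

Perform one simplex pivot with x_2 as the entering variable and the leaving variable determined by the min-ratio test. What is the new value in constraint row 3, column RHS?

22/3

Ratio test on column x_2 — row 1: entry 0 ≤ 0; row 2: 4/3 = 4/3; row 3: 10/2 = 5. Minimum is 4/3 at row 2 (s2 leaves); pivot element 3.
Divide row 2 by 3; eliminate column x_2 from the other rows.
Row 3 update in column RHS: 10 − 2·(4/3) = 22/3.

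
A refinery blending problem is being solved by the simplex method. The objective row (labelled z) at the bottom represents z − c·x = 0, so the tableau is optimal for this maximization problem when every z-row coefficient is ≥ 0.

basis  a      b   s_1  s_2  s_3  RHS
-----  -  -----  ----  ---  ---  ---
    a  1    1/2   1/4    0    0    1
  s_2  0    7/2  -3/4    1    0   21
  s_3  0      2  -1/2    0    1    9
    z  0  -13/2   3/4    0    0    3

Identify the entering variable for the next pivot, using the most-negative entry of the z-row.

Negative z-row entries: b: -13/2.
The most negative is -13/2 in column b, so b enters.

b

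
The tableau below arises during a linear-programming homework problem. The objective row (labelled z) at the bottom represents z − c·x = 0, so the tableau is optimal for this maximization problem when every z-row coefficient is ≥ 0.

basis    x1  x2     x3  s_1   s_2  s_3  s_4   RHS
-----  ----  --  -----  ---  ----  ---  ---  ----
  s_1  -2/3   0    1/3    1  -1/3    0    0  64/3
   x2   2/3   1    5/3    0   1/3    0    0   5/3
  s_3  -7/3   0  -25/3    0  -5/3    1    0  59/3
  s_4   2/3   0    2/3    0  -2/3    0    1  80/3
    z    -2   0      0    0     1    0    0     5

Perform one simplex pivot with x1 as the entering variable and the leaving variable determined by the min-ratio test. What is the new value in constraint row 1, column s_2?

Ratio test on column x1 — row 1: entry -2/3 ≤ 0; row 2: (5/3)/(2/3) = 5/2; row 3: entry -7/3 ≤ 0; row 4: (80/3)/(2/3) = 40. Minimum is 5/2 at row 2 (x2 leaves); pivot element 2/3.
Divide row 2 by 2/3; eliminate column x1 from the other rows.
Row 1 update in column s_2: -1/3 − (-2/3)·(1/2) = 0.

0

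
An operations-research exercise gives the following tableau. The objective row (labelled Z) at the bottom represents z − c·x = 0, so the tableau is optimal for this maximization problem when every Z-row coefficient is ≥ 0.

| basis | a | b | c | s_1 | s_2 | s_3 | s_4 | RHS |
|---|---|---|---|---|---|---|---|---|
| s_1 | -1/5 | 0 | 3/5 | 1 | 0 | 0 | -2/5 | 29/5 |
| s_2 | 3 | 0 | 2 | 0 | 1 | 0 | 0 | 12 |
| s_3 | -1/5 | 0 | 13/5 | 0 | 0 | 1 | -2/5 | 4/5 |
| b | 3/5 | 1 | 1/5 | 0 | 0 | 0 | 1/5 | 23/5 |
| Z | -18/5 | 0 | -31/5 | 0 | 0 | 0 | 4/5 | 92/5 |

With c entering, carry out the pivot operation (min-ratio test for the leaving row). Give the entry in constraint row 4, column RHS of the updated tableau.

Ratio test on column c — row 1: (29/5)/(3/5) = 29/3; row 2: 12/2 = 6; row 3: (4/5)/(13/5) = 4/13; row 4: (23/5)/(1/5) = 23. Minimum is 4/13 at row 3 (s_3 leaves); pivot element 13/5.
Divide row 3 by 13/5; eliminate column c from the other rows.
Row 4 update in column RHS: 23/5 − (1/5)·(4/13) = 59/13.

59/13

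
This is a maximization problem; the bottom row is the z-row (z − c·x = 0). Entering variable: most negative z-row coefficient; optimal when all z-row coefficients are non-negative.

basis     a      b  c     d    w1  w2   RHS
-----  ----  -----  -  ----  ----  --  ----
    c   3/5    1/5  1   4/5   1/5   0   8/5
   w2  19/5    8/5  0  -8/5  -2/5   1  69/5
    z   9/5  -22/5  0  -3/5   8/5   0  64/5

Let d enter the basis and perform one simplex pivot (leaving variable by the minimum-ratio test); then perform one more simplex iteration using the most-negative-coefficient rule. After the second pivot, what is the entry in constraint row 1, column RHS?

Ratio test on column d — row 1: (8/5)/(4/5) = 2; row 2: entry -8/5 ≤ 0. Minimum is 2 at row 1 (c leaves); pivot element 4/5.
Divide row 1 by 4/5; eliminate column d from the other rows.
Second iteration: most negative z-row entry is -17/4 in column b, so b enters.
Ratio test on column b — row 1: 2/(1/4) = 8; row 2: 17/2 = 17/2. Minimum is 8 at row 1 (d leaves); pivot element 1/4.
Divide row 1 by 1/4; eliminate column b from the other rows.
After both pivots, the entry at constraint row 1, column RHS is 8.

8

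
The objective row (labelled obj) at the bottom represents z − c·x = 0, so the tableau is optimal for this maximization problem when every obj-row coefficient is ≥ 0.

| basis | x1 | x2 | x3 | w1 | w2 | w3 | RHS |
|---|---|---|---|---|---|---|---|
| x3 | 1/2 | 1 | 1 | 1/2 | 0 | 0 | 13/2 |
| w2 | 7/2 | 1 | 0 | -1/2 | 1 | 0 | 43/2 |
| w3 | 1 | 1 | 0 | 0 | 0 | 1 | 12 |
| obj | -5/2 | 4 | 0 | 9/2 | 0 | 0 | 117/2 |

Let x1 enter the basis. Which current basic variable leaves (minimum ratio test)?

w2

Column x1 entries and ratios — x3: (13/2)/(1/2) = 13; w2: (43/2)/(7/2) = 43/7; w3: 12/1 = 12.
Smallest ratio is 43/7 in the row of w2, so w2 leaves.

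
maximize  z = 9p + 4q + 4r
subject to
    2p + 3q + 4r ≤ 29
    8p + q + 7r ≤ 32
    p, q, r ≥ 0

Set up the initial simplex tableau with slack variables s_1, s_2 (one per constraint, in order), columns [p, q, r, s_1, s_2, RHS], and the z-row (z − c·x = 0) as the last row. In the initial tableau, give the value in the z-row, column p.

The z-row carries the negated objective coefficients: the p entry is -9.

-9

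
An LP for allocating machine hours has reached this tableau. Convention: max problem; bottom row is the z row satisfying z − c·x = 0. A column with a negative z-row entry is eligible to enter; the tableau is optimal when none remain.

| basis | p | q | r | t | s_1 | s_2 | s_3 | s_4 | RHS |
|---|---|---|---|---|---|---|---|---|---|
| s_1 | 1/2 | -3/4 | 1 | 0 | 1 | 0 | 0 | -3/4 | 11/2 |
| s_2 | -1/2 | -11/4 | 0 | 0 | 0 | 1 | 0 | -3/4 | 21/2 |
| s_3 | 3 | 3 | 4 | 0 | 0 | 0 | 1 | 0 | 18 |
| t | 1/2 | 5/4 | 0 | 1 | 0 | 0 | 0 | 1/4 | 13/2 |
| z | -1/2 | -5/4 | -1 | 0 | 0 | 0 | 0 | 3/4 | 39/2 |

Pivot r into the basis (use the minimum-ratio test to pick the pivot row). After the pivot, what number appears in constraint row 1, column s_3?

-1/4

Ratio test on column r — row 1: (11/2)/1 = 11/2; row 2: entry 0 ≤ 0; row 3: 18/4 = 9/2; row 4: entry 0 ≤ 0. Minimum is 9/2 at row 3 (s_3 leaves); pivot element 4.
Divide row 3 by 4; eliminate column r from the other rows.
Row 1 update in column s_3: 0 − 1·(1/4) = -1/4.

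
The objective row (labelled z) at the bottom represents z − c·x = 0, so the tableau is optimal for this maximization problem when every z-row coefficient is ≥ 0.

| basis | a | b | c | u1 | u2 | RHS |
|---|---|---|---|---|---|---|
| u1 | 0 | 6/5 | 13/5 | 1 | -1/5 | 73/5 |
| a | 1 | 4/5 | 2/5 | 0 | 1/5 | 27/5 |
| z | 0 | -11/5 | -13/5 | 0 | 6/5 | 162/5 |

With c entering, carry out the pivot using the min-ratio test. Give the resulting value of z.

Ratio test on column c — row 1: (73/5)/(13/5) = 73/13; row 2: (27/5)/(2/5) = 27/2. Minimum is 73/13 at row 1 (u1 leaves); pivot element 13/5.
Pivot on row 1; the z-row RHS becomes 162/5 − (-13/5)·(73/13) = 47.

47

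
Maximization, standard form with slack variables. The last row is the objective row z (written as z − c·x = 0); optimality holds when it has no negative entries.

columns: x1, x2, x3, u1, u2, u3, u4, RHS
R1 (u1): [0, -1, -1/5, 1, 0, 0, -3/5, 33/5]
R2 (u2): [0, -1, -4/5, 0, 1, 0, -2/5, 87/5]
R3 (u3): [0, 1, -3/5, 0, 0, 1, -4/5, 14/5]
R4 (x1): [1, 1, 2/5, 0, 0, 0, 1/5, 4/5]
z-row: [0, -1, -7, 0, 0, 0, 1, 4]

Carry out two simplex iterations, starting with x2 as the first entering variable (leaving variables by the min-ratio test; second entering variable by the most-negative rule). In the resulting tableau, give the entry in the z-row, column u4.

Ratio test on column x2 — row 1: entry -1 ≤ 0; row 2: entry -1 ≤ 0; row 3: (14/5)/1 = 14/5; row 4: (4/5)/1 = 4/5. Minimum is 4/5 at row 4 (x1 leaves); pivot element 1.
Divide row 4 by 1; eliminate column x2 from the other rows.
Second iteration: most negative z-row entry is -33/5 in column x3, so x3 enters.
Ratio test on column x3 — row 1: (37/5)/(1/5) = 37; row 2: entry -2/5 ≤ 0; row 3: entry -1 ≤ 0; row 4: (4/5)/(2/5) = 2. Minimum is 2 at row 4 (x2 leaves); pivot element 2/5.
Divide row 4 by 2/5; eliminate column x3 from the other rows.
After both pivots, the entry at the z-row, column u4 is 9/2.

9/2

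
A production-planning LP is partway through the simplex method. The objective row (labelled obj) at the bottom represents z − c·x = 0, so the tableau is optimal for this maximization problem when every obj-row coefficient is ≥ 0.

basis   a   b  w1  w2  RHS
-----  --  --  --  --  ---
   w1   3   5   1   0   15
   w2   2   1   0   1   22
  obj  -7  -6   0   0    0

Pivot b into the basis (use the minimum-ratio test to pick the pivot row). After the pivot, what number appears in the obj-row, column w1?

6/5

Ratio test on column b — row 1: 15/5 = 3; row 2: 22/1 = 22. Minimum is 3 at row 1 (w1 leaves); pivot element 5.
Divide row 1 by 5; eliminate column b from the other rows.
obj-row update in column w1: 0 − (-6)·(1/5) = 6/5.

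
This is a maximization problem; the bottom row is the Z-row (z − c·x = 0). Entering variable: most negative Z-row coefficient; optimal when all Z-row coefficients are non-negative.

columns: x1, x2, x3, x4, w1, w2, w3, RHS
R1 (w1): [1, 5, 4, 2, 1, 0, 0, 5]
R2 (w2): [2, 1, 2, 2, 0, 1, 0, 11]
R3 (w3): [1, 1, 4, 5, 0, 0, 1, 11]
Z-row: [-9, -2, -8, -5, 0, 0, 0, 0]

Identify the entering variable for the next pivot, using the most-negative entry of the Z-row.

x1

Negative Z-row entries: x1: -9, x2: -2, x3: -8, x4: -5.
The most negative is -9 in column x1, so x1 enters.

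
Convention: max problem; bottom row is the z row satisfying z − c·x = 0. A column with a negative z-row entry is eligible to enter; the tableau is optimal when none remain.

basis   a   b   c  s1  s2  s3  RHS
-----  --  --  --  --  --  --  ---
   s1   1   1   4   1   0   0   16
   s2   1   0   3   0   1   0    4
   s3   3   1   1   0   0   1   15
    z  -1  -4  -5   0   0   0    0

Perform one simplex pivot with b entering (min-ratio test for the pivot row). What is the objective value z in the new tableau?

Ratio test on column b — row 1: 16/1 = 16; row 2: entry 0 ≤ 0; row 3: 15/1 = 15. Minimum is 15 at row 3 (s3 leaves); pivot element 1.
Pivot on row 3; the z-row RHS becomes 0 − (-4)·15 = 60.

60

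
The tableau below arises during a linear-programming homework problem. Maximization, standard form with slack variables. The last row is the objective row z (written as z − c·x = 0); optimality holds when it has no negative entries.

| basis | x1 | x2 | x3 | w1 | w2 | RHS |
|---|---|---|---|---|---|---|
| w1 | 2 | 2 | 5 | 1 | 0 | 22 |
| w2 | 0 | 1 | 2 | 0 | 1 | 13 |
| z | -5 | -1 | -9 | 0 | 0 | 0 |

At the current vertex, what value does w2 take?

13

w2 is basic (row 2); its value is the RHS of that row, 13.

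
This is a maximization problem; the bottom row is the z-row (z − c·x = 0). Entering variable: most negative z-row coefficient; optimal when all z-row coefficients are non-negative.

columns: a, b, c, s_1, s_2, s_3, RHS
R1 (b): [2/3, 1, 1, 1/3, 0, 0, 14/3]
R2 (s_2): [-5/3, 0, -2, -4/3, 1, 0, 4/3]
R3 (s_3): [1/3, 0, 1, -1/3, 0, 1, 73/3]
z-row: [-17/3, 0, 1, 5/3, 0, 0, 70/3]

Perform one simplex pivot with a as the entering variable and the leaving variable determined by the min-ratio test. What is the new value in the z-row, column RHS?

63

Ratio test on column a — row 1: (14/3)/(2/3) = 7; row 2: entry -5/3 ≤ 0; row 3: (73/3)/(1/3) = 73. Minimum is 7 at row 1 (b leaves); pivot element 2/3.
Divide row 1 by 2/3; eliminate column a from the other rows.
z-row update in column RHS: 70/3 − (-17/3)·7 = 63.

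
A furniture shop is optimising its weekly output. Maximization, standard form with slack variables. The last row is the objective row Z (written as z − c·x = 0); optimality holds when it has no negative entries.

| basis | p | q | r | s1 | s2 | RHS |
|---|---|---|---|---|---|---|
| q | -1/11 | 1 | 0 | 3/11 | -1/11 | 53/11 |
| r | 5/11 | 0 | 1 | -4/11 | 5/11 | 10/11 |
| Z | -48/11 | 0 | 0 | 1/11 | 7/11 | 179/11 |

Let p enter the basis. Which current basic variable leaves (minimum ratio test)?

Column p entries and ratios — q: -1/11 ≤ 0, skip; r: (10/11)/(5/11) = 2.
Smallest ratio is 2 in the row of r, so r leaves.

r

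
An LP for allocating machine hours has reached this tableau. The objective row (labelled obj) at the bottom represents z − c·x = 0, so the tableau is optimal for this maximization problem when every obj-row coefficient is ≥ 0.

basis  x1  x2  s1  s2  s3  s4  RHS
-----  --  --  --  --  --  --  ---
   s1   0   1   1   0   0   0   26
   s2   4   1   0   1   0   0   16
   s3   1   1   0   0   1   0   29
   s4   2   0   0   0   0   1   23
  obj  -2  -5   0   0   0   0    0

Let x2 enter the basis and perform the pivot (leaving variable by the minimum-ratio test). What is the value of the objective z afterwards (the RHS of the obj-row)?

80

Ratio test on column x2 — row 1: 26/1 = 26; row 2: 16/1 = 16; row 3: 29/1 = 29; row 4: entry 0 ≤ 0. Minimum is 16 at row 2 (s2 leaves); pivot element 1.
Pivot on row 2; the obj-row RHS becomes 0 − (-5)·16 = 80.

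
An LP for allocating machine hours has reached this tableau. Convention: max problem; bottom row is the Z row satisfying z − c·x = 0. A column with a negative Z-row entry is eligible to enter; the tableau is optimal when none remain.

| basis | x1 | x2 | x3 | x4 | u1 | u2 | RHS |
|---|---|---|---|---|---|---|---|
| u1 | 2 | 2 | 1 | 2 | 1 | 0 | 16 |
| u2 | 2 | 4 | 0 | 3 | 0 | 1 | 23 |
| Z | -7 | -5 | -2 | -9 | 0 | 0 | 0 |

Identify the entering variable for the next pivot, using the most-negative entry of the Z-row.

x4

Negative Z-row entries: x1: -7, x2: -5, x3: -2, x4: -9.
The most negative is -9 in column x4, so x4 enters.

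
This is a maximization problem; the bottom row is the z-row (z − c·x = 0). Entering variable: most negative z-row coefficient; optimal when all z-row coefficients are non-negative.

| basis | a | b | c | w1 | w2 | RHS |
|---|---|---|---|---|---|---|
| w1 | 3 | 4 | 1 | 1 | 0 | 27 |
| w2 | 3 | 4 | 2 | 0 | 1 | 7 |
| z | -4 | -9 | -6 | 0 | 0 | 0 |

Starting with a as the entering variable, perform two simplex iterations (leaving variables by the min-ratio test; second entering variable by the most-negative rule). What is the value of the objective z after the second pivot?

Ratio test on column a — row 1: 27/3 = 9; row 2: 7/3 = 7/3. Minimum is 7/3 at row 2 (w2 leaves); pivot element 3.
Pivot on row 2; the z-row RHS becomes 0 − (-4)·(7/3) = 28/3.
Next entering variable (most negative z-row entry -11/3): b.
Ratio test on column b — row 1: entry 0 ≤ 0; row 2: (7/3)/(4/3) = 7/4. Minimum is 7/4 at row 2 (a leaves); pivot element 4/3.
After the second pivot the z-row RHS is 28/3 − (-11/3)·(7/4) = 63/4.

63/4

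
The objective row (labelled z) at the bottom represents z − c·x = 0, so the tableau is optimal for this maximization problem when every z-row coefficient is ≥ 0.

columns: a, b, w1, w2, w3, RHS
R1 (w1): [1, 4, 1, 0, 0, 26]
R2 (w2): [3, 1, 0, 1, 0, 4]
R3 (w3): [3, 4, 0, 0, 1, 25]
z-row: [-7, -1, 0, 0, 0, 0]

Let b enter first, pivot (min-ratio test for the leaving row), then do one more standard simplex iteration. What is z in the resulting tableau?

Ratio test on column b — row 1: 26/4 = 13/2; row 2: 4/1 = 4; row 3: 25/4 = 25/4. Minimum is 4 at row 2 (w2 leaves); pivot element 1.
Pivot on row 2; the z-row RHS becomes 0 − (-1)·4 = 4.
Next entering variable (most negative z-row entry -4): a.
Ratio test on column a — row 1: entry -11 ≤ 0; row 2: 4/3 = 4/3; row 3: entry -9 ≤ 0. Minimum is 4/3 at row 2 (b leaves); pivot element 3.
After the second pivot the z-row RHS is 4 − (-4)·(4/3) = 28/3.

28/3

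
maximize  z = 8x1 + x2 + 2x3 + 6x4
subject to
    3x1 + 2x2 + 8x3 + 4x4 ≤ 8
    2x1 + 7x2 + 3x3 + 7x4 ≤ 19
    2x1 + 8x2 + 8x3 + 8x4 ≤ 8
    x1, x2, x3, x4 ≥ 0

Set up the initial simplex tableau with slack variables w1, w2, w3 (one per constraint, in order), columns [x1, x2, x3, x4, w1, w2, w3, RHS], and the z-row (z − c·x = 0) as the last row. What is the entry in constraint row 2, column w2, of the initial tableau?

1

Slack w2 belongs to constraint 2; its column is the unit vector e_2, so the entry in row 2 is 1.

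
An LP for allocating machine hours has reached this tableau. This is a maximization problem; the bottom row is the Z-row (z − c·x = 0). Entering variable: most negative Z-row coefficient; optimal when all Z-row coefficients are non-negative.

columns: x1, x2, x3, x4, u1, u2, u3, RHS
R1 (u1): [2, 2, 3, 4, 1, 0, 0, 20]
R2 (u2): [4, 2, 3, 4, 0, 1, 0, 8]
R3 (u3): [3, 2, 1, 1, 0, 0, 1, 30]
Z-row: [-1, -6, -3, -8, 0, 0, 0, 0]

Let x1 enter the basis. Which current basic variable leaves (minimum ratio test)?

Column x1 entries and ratios — u1: 20/2 = 10; u2: 8/4 = 2; u3: 30/3 = 10.
Smallest ratio is 2 in the row of u2, so u2 leaves.

u2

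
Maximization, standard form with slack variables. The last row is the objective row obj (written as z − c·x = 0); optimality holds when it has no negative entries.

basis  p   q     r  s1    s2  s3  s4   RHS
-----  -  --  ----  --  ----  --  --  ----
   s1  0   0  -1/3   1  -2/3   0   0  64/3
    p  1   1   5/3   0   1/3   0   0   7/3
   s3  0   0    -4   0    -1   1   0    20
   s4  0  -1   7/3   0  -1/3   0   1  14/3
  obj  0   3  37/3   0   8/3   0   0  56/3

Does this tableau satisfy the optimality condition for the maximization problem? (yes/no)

yes

Every obj-row coefficient is ≥ 0, so the tableau is optimal.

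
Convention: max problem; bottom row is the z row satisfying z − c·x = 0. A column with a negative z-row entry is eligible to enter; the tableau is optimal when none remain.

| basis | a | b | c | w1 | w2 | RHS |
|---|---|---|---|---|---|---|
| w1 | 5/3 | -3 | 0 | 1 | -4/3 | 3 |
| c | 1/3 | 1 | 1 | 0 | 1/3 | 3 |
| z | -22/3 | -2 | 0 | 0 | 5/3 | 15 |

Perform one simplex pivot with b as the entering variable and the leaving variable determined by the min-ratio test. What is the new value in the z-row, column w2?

7/3

Ratio test on column b — row 1: entry -3 ≤ 0; row 2: 3/1 = 3. Minimum is 3 at row 2 (c leaves); pivot element 1.
Divide row 2 by 1; eliminate column b from the other rows.
z-row update in column w2: 5/3 − (-2)·(1/3) = 7/3.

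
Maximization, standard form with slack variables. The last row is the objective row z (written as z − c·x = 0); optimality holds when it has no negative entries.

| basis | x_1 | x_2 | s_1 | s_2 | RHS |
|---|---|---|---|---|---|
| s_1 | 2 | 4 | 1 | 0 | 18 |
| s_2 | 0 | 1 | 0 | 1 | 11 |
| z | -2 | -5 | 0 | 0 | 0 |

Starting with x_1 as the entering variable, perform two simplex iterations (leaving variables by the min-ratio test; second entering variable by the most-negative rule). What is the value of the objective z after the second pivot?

Ratio test on column x_1 — row 1: 18/2 = 9; row 2: entry 0 ≤ 0. Minimum is 9 at row 1 (s_1 leaves); pivot element 2.
Pivot on row 1; the z-row RHS becomes 0 − (-2)·9 = 18.
Next entering variable (most negative z-row entry -1): x_2.
Ratio test on column x_2 — row 1: 9/2 = 9/2; row 2: 11/1 = 11. Minimum is 9/2 at row 1 (x_1 leaves); pivot element 2.
After the second pivot the z-row RHS is 18 − (-1)·(9/2) = 45/2.

45/2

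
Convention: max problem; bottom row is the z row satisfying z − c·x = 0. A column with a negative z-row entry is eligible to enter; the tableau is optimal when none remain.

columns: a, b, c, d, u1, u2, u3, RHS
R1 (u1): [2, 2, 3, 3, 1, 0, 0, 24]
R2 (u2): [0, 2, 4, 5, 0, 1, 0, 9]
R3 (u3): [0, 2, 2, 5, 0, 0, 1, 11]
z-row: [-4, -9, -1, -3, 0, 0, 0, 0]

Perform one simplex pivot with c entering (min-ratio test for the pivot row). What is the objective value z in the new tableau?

9/4

Ratio test on column c — row 1: 24/3 = 8; row 2: 9/4 = 9/4; row 3: 11/2 = 11/2. Minimum is 9/4 at row 2 (u2 leaves); pivot element 4.
Pivot on row 2; the z-row RHS becomes 0 − (-1)·(9/4) = 9/4.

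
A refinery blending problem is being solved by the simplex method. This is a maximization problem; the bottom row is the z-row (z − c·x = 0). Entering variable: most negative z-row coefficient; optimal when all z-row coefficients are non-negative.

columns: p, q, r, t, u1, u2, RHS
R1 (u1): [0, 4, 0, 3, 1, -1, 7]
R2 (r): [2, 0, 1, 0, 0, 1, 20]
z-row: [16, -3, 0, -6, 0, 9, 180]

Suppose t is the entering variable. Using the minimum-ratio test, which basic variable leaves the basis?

Column t entries and ratios — u1: 7/3 = 7/3; r: 0 ≤ 0, skip.
Smallest ratio is 7/3 in the row of u1, so u1 leaves.

u1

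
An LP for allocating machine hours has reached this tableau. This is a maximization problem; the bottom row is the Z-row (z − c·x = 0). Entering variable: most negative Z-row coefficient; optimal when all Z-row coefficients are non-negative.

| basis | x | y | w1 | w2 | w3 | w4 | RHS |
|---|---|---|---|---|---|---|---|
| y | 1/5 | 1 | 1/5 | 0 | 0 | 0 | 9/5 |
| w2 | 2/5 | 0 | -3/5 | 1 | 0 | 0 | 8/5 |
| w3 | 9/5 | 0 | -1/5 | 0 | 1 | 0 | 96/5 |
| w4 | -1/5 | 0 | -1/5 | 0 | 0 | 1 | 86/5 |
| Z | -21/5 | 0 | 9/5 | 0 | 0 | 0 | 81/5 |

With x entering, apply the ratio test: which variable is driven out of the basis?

w2

Column x entries and ratios — y: (9/5)/(1/5) = 9; w2: (8/5)/(2/5) = 4; w3: (96/5)/(9/5) = 32/3; w4: -1/5 ≤ 0, skip.
Smallest ratio is 4 in the row of w2, so w2 leaves.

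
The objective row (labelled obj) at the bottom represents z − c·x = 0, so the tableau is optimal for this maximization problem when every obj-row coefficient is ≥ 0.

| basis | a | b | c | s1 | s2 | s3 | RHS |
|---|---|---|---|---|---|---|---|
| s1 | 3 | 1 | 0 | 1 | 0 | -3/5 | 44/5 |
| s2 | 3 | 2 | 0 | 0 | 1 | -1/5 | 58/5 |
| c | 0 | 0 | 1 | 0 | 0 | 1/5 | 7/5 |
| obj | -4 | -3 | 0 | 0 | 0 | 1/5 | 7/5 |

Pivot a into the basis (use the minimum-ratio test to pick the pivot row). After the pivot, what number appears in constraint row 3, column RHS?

7/5

Ratio test on column a — row 1: (44/5)/3 = 44/15; row 2: (58/5)/3 = 58/15; row 3: entry 0 ≤ 0. Minimum is 44/15 at row 1 (s1 leaves); pivot element 3.
Divide row 1 by 3; eliminate column a from the other rows.
Row 3 update in column RHS: 7/5 − 0·(44/15) = 7/5.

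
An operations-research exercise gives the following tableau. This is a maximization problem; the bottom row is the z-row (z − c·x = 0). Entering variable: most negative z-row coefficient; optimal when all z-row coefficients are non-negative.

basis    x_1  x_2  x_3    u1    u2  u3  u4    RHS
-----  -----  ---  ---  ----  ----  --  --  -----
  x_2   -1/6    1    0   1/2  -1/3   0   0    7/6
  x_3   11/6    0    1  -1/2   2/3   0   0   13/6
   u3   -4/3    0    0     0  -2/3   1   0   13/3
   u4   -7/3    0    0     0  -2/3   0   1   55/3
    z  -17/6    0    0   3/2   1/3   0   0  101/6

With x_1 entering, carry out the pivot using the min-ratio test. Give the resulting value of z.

222/11

Ratio test on column x_1 — row 1: entry -1/6 ≤ 0; row 2: (13/6)/(11/6) = 13/11; row 3: entry -4/3 ≤ 0; row 4: entry -7/3 ≤ 0. Minimum is 13/11 at row 2 (x_3 leaves); pivot element 11/6.
Pivot on row 2; the z-row RHS becomes 101/6 − (-17/6)·(13/11) = 222/11.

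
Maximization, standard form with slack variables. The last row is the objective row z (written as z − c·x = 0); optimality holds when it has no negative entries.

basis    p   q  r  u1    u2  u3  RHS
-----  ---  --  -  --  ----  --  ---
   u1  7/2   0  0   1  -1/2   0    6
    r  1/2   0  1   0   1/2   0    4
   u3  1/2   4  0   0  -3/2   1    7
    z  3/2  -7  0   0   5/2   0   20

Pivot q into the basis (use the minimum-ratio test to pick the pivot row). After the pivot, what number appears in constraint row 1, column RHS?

6

Ratio test on column q — row 1: entry 0 ≤ 0; row 2: entry 0 ≤ 0; row 3: 7/4 = 7/4. Minimum is 7/4 at row 3 (u3 leaves); pivot element 4.
Divide row 3 by 4; eliminate column q from the other rows.
Row 1 update in column RHS: 6 − 0·(7/4) = 6.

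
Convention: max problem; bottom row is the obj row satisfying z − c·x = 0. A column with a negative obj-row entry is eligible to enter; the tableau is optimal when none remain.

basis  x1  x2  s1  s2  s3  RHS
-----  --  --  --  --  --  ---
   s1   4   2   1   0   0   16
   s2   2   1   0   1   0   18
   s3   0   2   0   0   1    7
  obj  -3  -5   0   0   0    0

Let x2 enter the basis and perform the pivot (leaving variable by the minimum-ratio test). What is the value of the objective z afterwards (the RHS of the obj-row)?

35/2

Ratio test on column x2 — row 1: 16/2 = 8; row 2: 18/1 = 18; row 3: 7/2 = 7/2. Minimum is 7/2 at row 3 (s3 leaves); pivot element 2.
Pivot on row 3; the obj-row RHS becomes 0 − (-5)·(7/2) = 35/2.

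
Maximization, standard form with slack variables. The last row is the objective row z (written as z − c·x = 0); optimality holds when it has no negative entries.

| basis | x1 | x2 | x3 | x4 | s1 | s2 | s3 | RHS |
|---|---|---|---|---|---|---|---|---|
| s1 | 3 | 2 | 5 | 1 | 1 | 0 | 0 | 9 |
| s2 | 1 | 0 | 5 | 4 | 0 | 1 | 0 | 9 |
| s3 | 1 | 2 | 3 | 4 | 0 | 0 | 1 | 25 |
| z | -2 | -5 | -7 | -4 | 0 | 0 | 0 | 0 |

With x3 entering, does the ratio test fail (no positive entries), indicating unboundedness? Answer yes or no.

no

Column x3 has positive entries in row(s) 1, 2, 3, so the ratio test bounds it — not unbounded.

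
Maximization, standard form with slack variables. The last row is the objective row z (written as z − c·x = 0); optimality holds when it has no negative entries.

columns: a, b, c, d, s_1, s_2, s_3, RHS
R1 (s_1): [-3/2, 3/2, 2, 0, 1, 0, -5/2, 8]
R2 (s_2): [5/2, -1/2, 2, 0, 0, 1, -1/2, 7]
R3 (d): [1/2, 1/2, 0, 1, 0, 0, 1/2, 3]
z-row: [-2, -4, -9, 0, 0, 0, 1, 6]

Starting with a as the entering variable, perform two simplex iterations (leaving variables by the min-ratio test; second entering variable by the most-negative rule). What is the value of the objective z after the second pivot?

Ratio test on column a — row 1: entry -3/2 ≤ 0; row 2: 7/(5/2) = 14/5; row 3: 3/(1/2) = 6. Minimum is 14/5 at row 2 (s_2 leaves); pivot element 5/2.
Pivot on row 2; the z-row RHS becomes 6 − (-2)·(14/5) = 58/5.
Next entering variable (most negative z-row entry -37/5): c.
Ratio test on column c — row 1: (61/5)/(16/5) = 61/16; row 2: (14/5)/(4/5) = 7/2; row 3: entry -2/5 ≤ 0. Minimum is 7/2 at row 2 (a leaves); pivot element 4/5.
After the second pivot the z-row RHS is 58/5 − (-37/5)·(7/2) = 75/2.

75/2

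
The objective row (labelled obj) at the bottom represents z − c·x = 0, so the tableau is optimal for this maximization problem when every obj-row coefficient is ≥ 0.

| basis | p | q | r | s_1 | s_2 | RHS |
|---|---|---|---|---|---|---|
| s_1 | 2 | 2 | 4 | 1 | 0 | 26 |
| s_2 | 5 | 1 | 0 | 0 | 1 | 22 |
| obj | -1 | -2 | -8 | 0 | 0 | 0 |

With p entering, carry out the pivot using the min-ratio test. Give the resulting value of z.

Ratio test on column p — row 1: 26/2 = 13; row 2: 22/5 = 22/5. Minimum is 22/5 at row 2 (s_2 leaves); pivot element 5.
Pivot on row 2; the obj-row RHS becomes 0 − (-1)·(22/5) = 22/5.

22/5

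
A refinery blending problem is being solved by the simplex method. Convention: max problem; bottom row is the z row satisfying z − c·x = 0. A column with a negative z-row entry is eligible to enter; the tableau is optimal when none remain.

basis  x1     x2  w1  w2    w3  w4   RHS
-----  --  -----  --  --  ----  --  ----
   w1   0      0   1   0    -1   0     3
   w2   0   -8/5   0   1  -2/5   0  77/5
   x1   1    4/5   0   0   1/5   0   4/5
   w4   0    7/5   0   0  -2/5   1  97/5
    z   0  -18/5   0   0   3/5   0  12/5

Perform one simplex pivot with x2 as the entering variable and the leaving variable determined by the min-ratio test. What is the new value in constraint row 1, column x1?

0

Ratio test on column x2 — row 1: entry 0 ≤ 0; row 2: entry -8/5 ≤ 0; row 3: (4/5)/(4/5) = 1; row 4: (97/5)/(7/5) = 97/7. Minimum is 1 at row 3 (x1 leaves); pivot element 4/5.
Divide row 3 by 4/5; eliminate column x2 from the other rows.
Row 1 update in column x1: 0 − 0·(5/4) = 0.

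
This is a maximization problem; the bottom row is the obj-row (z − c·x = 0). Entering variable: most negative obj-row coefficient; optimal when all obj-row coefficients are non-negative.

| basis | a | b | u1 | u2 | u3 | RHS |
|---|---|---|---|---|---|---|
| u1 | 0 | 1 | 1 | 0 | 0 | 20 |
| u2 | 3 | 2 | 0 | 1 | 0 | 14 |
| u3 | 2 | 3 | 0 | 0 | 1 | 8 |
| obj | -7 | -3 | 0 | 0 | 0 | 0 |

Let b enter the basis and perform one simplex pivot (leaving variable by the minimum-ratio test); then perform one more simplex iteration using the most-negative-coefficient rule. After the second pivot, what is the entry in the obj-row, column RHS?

28

Ratio test on column b — row 1: 20/1 = 20; row 2: 14/2 = 7; row 3: 8/3 = 8/3. Minimum is 8/3 at row 3 (u3 leaves); pivot element 3.
Divide row 3 by 3; eliminate column b from the other rows.
Second iteration: most negative obj-row entry is -5 in column a, so a enters.
Ratio test on column a — row 1: entry -2/3 ≤ 0; row 2: (26/3)/(5/3) = 26/5; row 3: (8/3)/(2/3) = 4. Minimum is 4 at row 3 (b leaves); pivot element 2/3.
Divide row 3 by 2/3; eliminate column a from the other rows.
After both pivots, the entry at the obj-row, column RHS is 28.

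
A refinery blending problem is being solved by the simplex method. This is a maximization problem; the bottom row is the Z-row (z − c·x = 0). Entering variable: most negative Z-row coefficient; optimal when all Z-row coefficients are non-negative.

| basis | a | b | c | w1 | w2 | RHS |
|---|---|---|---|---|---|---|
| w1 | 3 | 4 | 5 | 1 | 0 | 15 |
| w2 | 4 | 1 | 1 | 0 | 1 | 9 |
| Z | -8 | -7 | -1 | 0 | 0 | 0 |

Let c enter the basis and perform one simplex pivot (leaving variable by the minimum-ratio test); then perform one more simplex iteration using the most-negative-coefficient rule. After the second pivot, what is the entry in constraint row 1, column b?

13/17

Ratio test on column c — row 1: 15/5 = 3; row 2: 9/1 = 9. Minimum is 3 at row 1 (w1 leaves); pivot element 5.
Divide row 1 by 5; eliminate column c from the other rows.
Second iteration: most negative Z-row entry is -37/5 in column a, so a enters.
Ratio test on column a — row 1: 3/(3/5) = 5; row 2: 6/(17/5) = 30/17. Minimum is 30/17 at row 2 (w2 leaves); pivot element 17/5.
Divide row 2 by 17/5; eliminate column a from the other rows.
After both pivots, the entry at constraint row 1, column b is 13/17.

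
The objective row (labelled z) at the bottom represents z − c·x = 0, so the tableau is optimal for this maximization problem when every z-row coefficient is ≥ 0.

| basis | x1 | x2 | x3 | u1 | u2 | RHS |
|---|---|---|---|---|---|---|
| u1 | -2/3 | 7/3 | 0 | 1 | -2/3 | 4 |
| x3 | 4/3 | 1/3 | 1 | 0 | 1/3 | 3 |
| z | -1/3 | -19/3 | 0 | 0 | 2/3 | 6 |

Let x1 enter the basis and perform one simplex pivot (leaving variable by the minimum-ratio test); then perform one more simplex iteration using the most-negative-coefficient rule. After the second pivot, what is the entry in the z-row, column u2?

-1/2

Ratio test on column x1 — row 1: entry -2/3 ≤ 0; row 2: 3/(4/3) = 9/4. Minimum is 9/4 at row 2 (x3 leaves); pivot element 4/3.
Divide row 2 by 4/3; eliminate column x1 from the other rows.
Second iteration: most negative z-row entry is -25/4 in column x2, so x2 enters.
Ratio test on column x2 — row 1: (11/2)/(5/2) = 11/5; row 2: (9/4)/(1/4) = 9. Minimum is 11/5 at row 1 (u1 leaves); pivot element 5/2.
Divide row 1 by 5/2; eliminate column x2 from the other rows.
After both pivots, the entry at the z-row, column u2 is -1/2.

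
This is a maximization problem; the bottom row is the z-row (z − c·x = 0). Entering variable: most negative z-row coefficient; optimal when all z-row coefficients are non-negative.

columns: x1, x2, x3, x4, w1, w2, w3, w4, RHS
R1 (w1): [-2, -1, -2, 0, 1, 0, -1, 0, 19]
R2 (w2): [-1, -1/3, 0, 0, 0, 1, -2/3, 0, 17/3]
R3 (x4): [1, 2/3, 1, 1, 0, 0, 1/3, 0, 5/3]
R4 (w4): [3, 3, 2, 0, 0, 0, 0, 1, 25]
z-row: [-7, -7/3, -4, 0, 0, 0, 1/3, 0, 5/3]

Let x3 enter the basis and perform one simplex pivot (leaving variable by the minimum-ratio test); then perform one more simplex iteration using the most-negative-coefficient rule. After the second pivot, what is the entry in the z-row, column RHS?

Ratio test on column x3 — row 1: entry -2 ≤ 0; row 2: entry 0 ≤ 0; row 3: (5/3)/1 = 5/3; row 4: 25/2 = 25/2. Minimum is 5/3 at row 3 (x4 leaves); pivot element 1.
Divide row 3 by 1; eliminate column x3 from the other rows.
Second iteration: most negative z-row entry is -3 in column x1, so x1 enters.
Ratio test on column x1 — row 1: entry 0 ≤ 0; row 2: entry -1 ≤ 0; row 3: (5/3)/1 = 5/3; row 4: (65/3)/1 = 65/3. Minimum is 5/3 at row 3 (x3 leaves); pivot element 1.
Divide row 3 by 1; eliminate column x1 from the other rows.
After both pivots, the entry at the z-row, column RHS is 40/3.

40/3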